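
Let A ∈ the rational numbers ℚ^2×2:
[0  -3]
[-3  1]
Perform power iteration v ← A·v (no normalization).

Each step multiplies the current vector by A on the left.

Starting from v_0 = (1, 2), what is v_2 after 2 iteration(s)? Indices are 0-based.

v_2 = (3, 17)

v_0 = (1, 2).
v_1 = A·v_0 = (-6, -1).
v_2 = A·v_1 = (3, 17).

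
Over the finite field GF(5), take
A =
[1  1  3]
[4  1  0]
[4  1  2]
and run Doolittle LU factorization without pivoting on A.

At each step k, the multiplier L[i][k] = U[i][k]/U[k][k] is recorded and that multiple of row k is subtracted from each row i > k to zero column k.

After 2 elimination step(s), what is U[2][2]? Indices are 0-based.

[col 0] pivot 1
  R1 -= 4*R0 → (0, 2, 3)  (L[1][0] := 4)
  R2 -= 4*R0 → (0, 2, 0)  (L[2][0] := 4)
[col 1] pivot 2
  R2 -= 1*R1 → (0, 0, 2)  (L[2][1] := 1)

U[2][2] = 2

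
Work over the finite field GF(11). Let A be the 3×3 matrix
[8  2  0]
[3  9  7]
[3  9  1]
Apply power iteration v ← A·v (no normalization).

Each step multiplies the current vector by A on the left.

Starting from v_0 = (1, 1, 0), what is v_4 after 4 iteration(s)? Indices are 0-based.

v_0 = (1, 1, 0).
v_1 = A·v_0 = (10, 1, 1).
v_2 = A·v_1 = (5, 2, 7).
v_3 = A·v_2 = (0, 5, 7).
v_4 = A·v_3 = (10, 6, 8).

v_4 = (10, 6, 8)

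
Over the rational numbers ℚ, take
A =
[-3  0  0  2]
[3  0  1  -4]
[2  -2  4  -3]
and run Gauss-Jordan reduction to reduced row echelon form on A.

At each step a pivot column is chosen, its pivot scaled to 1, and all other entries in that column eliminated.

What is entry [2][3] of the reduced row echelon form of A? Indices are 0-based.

pivot(0,0)=-3: scale R0 → (1, 0, 0, -2/3)
  clear (1,0): R1 −= (3)R0 → (0, 0, 1, -2)
  clear (2,0): R2 −= (2)R0 → (0, -2, 4, -5/3)
pivot(1,1): swap R1↔R2
pivot(1,1)=-2: scale R1 → (0, 1, -2, 5/6)
pivot(2,2)=1: scale R2 → (0, 0, 1, -2)
  clear (1,2): R1 −= (-2)R2 → (0, 1, 0, -19/6)

M[2][3] = -2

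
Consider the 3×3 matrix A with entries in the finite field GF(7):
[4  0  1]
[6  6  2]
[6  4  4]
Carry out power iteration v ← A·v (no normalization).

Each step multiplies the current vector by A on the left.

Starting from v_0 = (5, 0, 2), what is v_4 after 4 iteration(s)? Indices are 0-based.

v_4 = (3, 5, 2)

v_0 = (5, 0, 2).
v_1 = A·v_0 = (1, 6, 3).
v_2 = A·v_1 = (0, 6, 0).
v_3 = A·v_2 = (0, 1, 3).
v_4 = A·v_3 = (3, 5, 2).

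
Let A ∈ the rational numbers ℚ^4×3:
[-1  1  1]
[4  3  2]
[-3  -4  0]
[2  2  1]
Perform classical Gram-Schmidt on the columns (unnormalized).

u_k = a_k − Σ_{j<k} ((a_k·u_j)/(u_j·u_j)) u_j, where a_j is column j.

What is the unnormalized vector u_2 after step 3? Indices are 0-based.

u_2 = (1, 17/19, 21/19, 7/19)

Step 1: u_0 = a_0 = (-1, 4, -3, 2).
Step 2: u_1 = a_1 − (9/10)·u_0 = (19/10, -3/5, -13/10, 1/5).
Step 3: u_2 = a_2 − (3/10)·u_0 − (3/19)·u_1 = (1, 17/19, 21/19, 7/19).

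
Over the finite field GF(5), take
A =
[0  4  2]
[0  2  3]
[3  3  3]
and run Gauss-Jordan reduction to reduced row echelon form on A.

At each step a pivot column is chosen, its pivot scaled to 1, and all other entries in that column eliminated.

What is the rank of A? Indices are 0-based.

[1] R0 <-> R2
[1] R0 /= 3  ⇒  (1, 1, 1)
[2] R1 /= 2  ⇒  (0, 1, 4)
     R0 -= 1·R1  ⇒  (1, 0, 2)
     R2 -= 4·R1  ⇒  (0, 0, 1)
[3] R2 /= 1  ⇒  (0, 0, 1)
     R0 -= 2·R2  ⇒  (1, 0, 0)
     R1 -= 4·R2  ⇒  (0, 1, 0)

rank = 3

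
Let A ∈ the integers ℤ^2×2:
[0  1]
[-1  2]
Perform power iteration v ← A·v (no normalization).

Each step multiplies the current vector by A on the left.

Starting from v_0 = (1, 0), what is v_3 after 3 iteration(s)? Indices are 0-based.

v_3 = (-2, -3)

v_0 = (1, 0).
v_1 = A·v_0 = (0, -1).
v_2 = A·v_1 = (-1, -2).
v_3 = A·v_2 = (-2, -3).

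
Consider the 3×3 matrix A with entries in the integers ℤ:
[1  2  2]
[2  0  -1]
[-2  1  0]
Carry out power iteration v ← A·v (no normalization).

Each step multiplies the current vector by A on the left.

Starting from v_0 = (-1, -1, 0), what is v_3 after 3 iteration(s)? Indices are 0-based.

v_3 = (-11, -14, 3)

v_0 = (-1, -1, 0).
v_1 = A·v_0 = (-3, -2, 1).
v_2 = A·v_1 = (-5, -7, 4).
v_3 = A·v_2 = (-11, -14, 3).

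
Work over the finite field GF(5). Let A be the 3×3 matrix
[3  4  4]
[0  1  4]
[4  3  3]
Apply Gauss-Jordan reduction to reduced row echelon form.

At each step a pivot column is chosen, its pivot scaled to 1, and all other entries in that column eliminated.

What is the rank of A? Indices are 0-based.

rank = 3

step 1: normalize row 0 (÷3) = (1, 3, 3)
  row 2: subtract 4×row0 = (0, 1, 1)
step 2: normalize row 1 (÷1) = (0, 1, 4)
  row 0: subtract 3×row1 = (1, 0, 1)
  row 2: subtract 1×row1 = (0, 0, 2)
step 3: normalize row 2 (÷2) = (0, 0, 1)
  row 0: subtract 1×row2 = (1, 0, 0)
  row 1: subtract 4×row2 = (0, 1, 0)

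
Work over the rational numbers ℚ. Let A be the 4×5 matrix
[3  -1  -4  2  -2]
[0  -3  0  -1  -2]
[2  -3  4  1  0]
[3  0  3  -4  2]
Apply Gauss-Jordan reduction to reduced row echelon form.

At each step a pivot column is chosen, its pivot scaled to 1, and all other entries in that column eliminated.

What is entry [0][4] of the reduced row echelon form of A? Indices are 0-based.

M[0][4] = 35/204

step 1: normalize row 0 (÷3) = (1, -1/3, -4/3, 2/3, -2/3)
  row 2: subtract 2×row0 = (0, -7/3, 20/3, -1/3, 4/3)
  row 3: subtract 3×row0 = (0, 1, 7, -6, 4)
step 2: normalize row 1 (÷-3) = (0, 1, 0, 1/3, 2/3)
  row 0: subtract -1/3×row1 = (1, 0, -4/3, 7/9, -4/9)
  row 2: subtract -7/3×row1 = (0, 0, 20/3, 4/9, 26/9)
  row 3: subtract 1×row1 = (0, 0, 7, -19/3, 10/3)
step 3: normalize row 2 (÷20/3) = (0, 0, 1, 1/15, 13/30)
  row 0: subtract -4/3×row2 = (1, 0, 0, 13/15, 2/15)
  row 3: subtract 7×row2 = (0, 0, 0, -34/5, 3/10)
step 4: normalize row 3 (÷-34/5) = (0, 0, 0, 1, -3/68)
  row 0: subtract 13/15×row3 = (1, 0, 0, 0, 35/204)
  row 1: subtract 1/3×row3 = (0, 1, 0, 0, 139/204)
  row 2: subtract 1/15×row3 = (0, 0, 1, 0, 89/204)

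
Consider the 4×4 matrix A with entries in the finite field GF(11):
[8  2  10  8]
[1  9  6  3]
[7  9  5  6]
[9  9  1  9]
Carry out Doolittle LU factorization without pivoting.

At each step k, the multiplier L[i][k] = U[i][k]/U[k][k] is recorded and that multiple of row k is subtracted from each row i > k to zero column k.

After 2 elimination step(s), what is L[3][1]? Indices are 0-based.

Step 1: pivot at (0,0) is 8.
  row1 ← row1 − (7)·row0  ⇒  L[1][0]=7, U row1=(0, 6, 2, 2)
  row2 ← row2 − (5)·row0  ⇒  L[2][0]=5, U row2=(0, 10, 10, 10)
  row3 ← row3 − (8)·row0  ⇒  L[3][0]=8, U row3=(0, 4, 9, 0)
Step 2: pivot at (1,1) is 6.
  row2 ← row2 − (9)·row1  ⇒  L[2][1]=9, U row2=(0, 0, 3, 3)
  row3 ← row3 − (8)·row1  ⇒  L[3][1]=8, U row3=(0, 0, 4, 6)

L[3][1] = 8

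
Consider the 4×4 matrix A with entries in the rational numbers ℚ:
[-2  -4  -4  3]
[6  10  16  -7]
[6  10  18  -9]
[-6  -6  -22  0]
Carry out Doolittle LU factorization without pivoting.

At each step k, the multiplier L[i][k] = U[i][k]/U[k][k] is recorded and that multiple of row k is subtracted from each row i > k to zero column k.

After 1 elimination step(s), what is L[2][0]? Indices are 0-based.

Step 1: pivot at (0,0) is -2.
  row1 ← row1 − (-3)·row0  ⇒  L[1][0]=-3, U row1=(0, -2, 4, 2)
  row2 ← row2 − (-3)·row0  ⇒  L[2][0]=-3, U row2=(0, -2, 6, 0)
  row3 ← row3 − (3)·row0  ⇒  L[3][0]=3, U row3=(0, 6, -10, -9)

L[2][0] = -3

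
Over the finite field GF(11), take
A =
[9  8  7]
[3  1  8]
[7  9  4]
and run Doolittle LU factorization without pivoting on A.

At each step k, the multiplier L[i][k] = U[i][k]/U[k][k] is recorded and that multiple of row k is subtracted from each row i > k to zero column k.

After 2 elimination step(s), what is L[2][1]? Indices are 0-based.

L[2][1] = 2

Step 1: pivot at (0,0) is 9.
  row1 ← row1 − (4)·row0  ⇒  L[1][0]=4, U row1=(0, 2, 2)
  row2 ← row2 − (2)·row0  ⇒  L[2][0]=2, U row2=(0, 4, 1)
Step 2: pivot at (1,1) is 2.
  row2 ← row2 − (2)·row1  ⇒  L[2][1]=2, U row2=(0, 0, 8)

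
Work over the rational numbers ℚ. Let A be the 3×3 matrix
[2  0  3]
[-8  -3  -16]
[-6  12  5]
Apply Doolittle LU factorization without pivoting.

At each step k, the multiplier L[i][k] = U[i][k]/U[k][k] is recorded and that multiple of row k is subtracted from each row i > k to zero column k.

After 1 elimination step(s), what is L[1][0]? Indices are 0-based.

L[1][0] = -4

[col 0] pivot 2
  R1 -= -4*R0 → (0, -3, -4)  (L[1][0] := -4)
  R2 -= -3*R0 → (0, 12, 14)  (L[2][0] := -3)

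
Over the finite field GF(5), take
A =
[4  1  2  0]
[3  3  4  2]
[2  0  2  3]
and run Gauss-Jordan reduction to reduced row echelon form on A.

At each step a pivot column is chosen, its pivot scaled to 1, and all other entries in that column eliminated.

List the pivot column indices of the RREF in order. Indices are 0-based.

[1] R0 /= 4  ⇒  (1, 4, 3, 0)
     R1 -= 3·R0  ⇒  (0, 1, 0, 2)
     R2 -= 2·R0  ⇒  (0, 2, 1, 3)
[2] R1 /= 1  ⇒  (0, 1, 0, 2)
     R0 -= 4·R1  ⇒  (1, 0, 3, 2)
     R2 -= 2·R1  ⇒  (0, 0, 1, 4)
[3] R2 /= 1  ⇒  (0, 0, 1, 4)
     R0 -= 3·R2  ⇒  (1, 0, 0, 0)

pivot columns: 0, 1, 2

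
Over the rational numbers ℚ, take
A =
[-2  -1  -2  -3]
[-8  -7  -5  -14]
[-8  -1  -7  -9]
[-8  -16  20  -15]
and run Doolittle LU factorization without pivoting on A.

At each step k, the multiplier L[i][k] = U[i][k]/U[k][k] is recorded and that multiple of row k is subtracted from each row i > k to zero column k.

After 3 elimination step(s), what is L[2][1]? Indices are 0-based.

[col 0] pivot -2
  R1 -= 4*R0 → (0, -3, 3, -2)  (L[1][0] := 4)
  R2 -= 4*R0 → (0, 3, 1, 3)  (L[2][0] := 4)
  R3 -= 4*R0 → (0, -12, 28, -3)  (L[3][0] := 4)
[col 1] pivot -3
  R2 -= -1*R1 → (0, 0, 4, 1)  (L[2][1] := -1)
  R3 -= 4*R1 → (0, 0, 16, 5)  (L[3][1] := 4)
[col 2] pivot 4
  R3 -= 4*R2 → (0, 0, 0, 1)  (L[3][2] := 4)

L[2][1] = -1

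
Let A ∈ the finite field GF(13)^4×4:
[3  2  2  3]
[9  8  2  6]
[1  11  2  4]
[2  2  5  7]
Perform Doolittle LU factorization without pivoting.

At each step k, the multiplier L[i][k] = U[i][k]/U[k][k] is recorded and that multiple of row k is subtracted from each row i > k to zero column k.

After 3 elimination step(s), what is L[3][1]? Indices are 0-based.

[col 0] pivot 3
  R1 -= 3*R0 → (0, 2, 9, 10)  (L[1][0] := 3)
  R2 -= 9*R0 → (0, 6, 10, 3)  (L[2][0] := 9)
  R3 -= 5*R0 → (0, 5, 8, 5)  (L[3][0] := 5)
[col 1] pivot 2
  R2 -= 3*R1 → (0, 0, 9, 12)  (L[2][1] := 3)
  R3 -= 9*R1 → (0, 0, 5, 6)  (L[3][1] := 9)
[col 2] pivot 9
  R3 -= 2*R2 → (0, 0, 0, 8)  (L[3][2] := 2)

L[3][1] = 9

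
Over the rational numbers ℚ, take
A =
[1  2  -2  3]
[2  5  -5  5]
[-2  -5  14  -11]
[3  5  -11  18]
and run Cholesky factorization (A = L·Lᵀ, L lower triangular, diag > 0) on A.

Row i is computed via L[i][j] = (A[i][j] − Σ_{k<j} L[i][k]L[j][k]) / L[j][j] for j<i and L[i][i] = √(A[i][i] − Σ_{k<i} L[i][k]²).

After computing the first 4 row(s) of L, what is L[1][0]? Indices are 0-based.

Step 1: L[0][0] = √(1) = 1.
  L[1][0] = (2) / L[0][0] = 2.
Step 2: L[1][1] = √(1) = 1.
  L[2][0] = (-2) / L[0][0] = -2.
  L[2][1] = (-1) / L[1][1] = -1.
Step 3: L[2][2] = √(9) = 3.
  L[3][0] = (3) / L[0][0] = 3.
  L[3][1] = (-1) / L[1][1] = -1.
  L[3][2] = (-6) / L[2][2] = -2.
Step 4: L[3][3] = √(4) = 2.

L[1][0] = 2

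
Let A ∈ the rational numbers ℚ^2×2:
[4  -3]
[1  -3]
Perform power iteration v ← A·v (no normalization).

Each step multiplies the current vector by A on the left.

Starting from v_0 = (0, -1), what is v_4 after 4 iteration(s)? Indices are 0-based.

v_4 = (57, -33)

v_0 = (0, -1).
v_1 = A·v_0 = (3, 3).
v_2 = A·v_1 = (3, -6).
v_3 = A·v_2 = (30, 21).
v_4 = A·v_3 = (57, -33).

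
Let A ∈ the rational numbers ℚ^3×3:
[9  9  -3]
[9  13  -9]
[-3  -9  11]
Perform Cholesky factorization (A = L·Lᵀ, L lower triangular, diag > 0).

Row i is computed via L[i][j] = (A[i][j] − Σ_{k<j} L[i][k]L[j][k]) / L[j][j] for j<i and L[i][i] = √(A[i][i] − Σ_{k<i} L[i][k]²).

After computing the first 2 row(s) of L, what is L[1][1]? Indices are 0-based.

L[1][1] = 2

Step 1: L[0][0] = √(9) = 3.
  L[1][0] = (9) / L[0][0] = 3.
Step 2: L[1][1] = √(4) = 2.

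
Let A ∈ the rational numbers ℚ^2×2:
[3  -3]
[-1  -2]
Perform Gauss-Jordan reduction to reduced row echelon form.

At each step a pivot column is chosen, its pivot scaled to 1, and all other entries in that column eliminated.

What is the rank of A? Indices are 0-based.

rank = 2

pivot(0,0)=3: scale R0 → (1, -1)
  clear (1,0): R1 −= (-1)R0 → (0, -3)
pivot(1,1)=-3: scale R1 → (0, 1)
  clear (0,1): R0 −= (-1)R1 → (1, 0)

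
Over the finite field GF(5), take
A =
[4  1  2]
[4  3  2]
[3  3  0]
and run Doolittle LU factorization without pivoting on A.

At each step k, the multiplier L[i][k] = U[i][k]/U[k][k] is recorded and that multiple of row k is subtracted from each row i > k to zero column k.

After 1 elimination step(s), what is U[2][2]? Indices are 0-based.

U[2][2] = 1

Step 1: pivot at (0,0) is 4.
  row1 ← row1 − (1)·row0  ⇒  L[1][0]=1, U row1=(0, 2, 0)
  row2 ← row2 − (2)·row0  ⇒  L[2][0]=2, U row2=(0, 1, 1)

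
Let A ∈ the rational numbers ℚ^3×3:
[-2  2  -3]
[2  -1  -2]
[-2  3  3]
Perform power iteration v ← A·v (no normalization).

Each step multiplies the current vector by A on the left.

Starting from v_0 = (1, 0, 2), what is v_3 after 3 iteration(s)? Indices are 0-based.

v_0 = (1, 0, 2).
v_1 = A·v_0 = (-8, -2, 4).
v_2 = A·v_1 = (0, -22, 22).
v_3 = A·v_2 = (-110, -22, 0).

v_3 = (-110, -22, 0)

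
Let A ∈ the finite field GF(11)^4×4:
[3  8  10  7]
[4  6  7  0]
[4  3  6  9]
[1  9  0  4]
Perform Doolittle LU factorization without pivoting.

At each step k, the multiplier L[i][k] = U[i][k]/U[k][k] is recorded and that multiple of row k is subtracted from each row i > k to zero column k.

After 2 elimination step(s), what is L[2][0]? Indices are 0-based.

L[2][0] = 5

[col 0] pivot 3
  R1 -= 5*R0 → (0, 10, 1, 9)  (L[1][0] := 5)
  R2 -= 5*R0 → (0, 7, 0, 7)  (L[2][0] := 5)
  R3 -= 4*R0 → (0, 10, 4, 9)  (L[3][0] := 4)
[col 1] pivot 10
  R2 -= 4*R1 → (0, 0, 7, 4)  (L[2][1] := 4)
  R3 -= 1*R1 → (0, 0, 3, 0)  (L[3][1] := 1)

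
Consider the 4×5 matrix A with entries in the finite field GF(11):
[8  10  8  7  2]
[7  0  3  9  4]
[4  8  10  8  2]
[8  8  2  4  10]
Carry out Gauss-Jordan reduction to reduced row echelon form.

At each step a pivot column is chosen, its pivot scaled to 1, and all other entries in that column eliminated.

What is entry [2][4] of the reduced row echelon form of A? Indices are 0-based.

M[2][4] = 3

step 1: normalize row 0 (÷8) = (1, 4, 1, 5, 3)
  row 1: subtract 7×row0 = (0, 5, 7, 7, 5)
  row 2: subtract 4×row0 = (0, 3, 6, 10, 1)
  row 3: subtract 8×row0 = (0, 9, 5, 8, 8)
step 2: normalize row 1 (÷5) = (0, 1, 8, 8, 1)
  row 0: subtract 4×row1 = (1, 0, 2, 6, 10)
  row 2: subtract 3×row1 = (0, 0, 4, 8, 9)
  row 3: subtract 9×row1 = (0, 0, 10, 2, 10)
step 3: normalize row 2 (÷4) = (0, 0, 1, 2, 5)
  row 0: subtract 2×row2 = (1, 0, 0, 2, 0)
  row 1: subtract 8×row2 = (0, 1, 0, 3, 5)
  row 3: subtract 10×row2 = (0, 0, 0, 4, 4)
step 4: normalize row 3 (÷4) = (0, 0, 0, 1, 1)
  row 0: subtract 2×row3 = (1, 0, 0, 0, 9)
  row 1: subtract 3×row3 = (0, 1, 0, 0, 2)
  row 2: subtract 2×row3 = (0, 0, 1, 0, 3)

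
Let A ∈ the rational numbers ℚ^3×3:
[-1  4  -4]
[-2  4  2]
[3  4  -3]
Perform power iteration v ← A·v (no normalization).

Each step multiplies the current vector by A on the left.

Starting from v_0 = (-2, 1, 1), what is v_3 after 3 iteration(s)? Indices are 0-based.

v_0 = (-2, 1, 1).
v_1 = A·v_0 = (2, 10, -5).
v_2 = A·v_1 = (58, 26, 61).
v_3 = A·v_2 = (-198, 110, 95).

v_3 = (-198, 110, 95)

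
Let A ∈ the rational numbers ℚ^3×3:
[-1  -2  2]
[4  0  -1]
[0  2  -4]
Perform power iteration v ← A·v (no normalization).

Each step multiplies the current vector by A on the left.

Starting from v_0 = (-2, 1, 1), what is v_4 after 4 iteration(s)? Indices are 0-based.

v_4 = (56, -268, -124)

v_0 = (-2, 1, 1).
v_1 = A·v_0 = (2, -9, -2).
v_2 = A·v_1 = (12, 10, -10).
v_3 = A·v_2 = (-52, 58, 60).
v_4 = A·v_3 = (56, -268, -124).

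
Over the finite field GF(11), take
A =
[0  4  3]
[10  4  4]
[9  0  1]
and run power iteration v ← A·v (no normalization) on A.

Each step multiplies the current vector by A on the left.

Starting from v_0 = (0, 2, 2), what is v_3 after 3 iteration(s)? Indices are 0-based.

v_0 = (0, 2, 2).
v_1 = A·v_0 = (3, 5, 2).
v_2 = A·v_1 = (4, 3, 7).
v_3 = A·v_2 = (0, 3, 10).

v_3 = (0, 3, 10)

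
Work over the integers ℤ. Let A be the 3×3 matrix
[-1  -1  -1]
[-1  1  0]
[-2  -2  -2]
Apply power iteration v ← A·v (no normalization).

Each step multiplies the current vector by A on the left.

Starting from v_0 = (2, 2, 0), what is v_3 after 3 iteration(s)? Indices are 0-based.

v_0 = (2, 2, 0).
v_1 = A·v_0 = (-4, 0, -8).
v_2 = A·v_1 = (12, 4, 24).
v_3 = A·v_2 = (-40, -8, -80).

v_3 = (-40, -8, -80)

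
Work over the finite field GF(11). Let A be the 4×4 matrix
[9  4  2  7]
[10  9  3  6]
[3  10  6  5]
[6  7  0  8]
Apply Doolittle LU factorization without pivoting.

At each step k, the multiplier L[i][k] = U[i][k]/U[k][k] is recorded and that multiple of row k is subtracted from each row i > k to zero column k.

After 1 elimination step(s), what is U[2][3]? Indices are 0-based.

k=0: U[0][0]=9
  eliminate (1,0): mult=6, new row 1: (0, 7, 2, 8); set L[1][0]=6
  eliminate (2,0): mult=4, new row 2: (0, 5, 9, 10); set L[2][0]=4
  eliminate (3,0): mult=8, new row 3: (0, 8, 6, 7); set L[3][0]=8

U[2][3] = 10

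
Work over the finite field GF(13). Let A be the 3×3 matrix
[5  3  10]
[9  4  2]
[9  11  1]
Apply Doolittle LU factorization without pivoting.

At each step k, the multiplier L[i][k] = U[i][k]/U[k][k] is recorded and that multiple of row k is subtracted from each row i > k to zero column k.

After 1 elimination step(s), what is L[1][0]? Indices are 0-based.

k=0: U[0][0]=5
  eliminate (1,0): mult=7, new row 1: (0, 9, 10); set L[1][0]=7
  eliminate (2,0): mult=7, new row 2: (0, 3, 9); set L[2][0]=7

L[1][0] = 7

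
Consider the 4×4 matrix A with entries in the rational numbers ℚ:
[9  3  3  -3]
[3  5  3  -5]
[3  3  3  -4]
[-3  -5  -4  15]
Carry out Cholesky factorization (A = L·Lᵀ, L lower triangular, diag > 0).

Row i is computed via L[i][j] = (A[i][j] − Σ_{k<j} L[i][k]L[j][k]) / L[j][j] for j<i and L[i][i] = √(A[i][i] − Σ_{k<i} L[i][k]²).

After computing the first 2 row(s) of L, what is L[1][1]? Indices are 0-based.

Step 1: L[0][0] = √(9) = 3.
  L[1][0] = (3) / L[0][0] = 1.
Step 2: L[1][1] = √(4) = 2.

L[1][1] = 2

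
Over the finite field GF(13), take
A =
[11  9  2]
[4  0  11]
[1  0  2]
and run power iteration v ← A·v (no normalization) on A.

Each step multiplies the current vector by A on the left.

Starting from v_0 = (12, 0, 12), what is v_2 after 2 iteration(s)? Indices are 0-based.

v_0 = (12, 0, 12).
v_1 = A·v_0 = (0, 11, 10).
v_2 = A·v_1 = (2, 6, 7).

v_2 = (2, 6, 7)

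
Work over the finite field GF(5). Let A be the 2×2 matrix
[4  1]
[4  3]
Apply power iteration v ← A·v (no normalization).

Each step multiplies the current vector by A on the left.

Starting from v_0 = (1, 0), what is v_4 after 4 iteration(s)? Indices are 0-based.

v_4 = (1, 4)

v_0 = (1, 0).
v_1 = A·v_0 = (4, 4).
v_2 = A·v_1 = (0, 3).
v_3 = A·v_2 = (3, 4).
v_4 = A·v_3 = (1, 4).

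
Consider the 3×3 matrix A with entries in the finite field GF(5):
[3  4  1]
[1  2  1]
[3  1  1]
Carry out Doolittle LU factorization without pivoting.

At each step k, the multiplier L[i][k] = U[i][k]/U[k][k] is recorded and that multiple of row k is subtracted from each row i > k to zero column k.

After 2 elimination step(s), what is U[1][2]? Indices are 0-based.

[col 0] pivot 3
  R1 -= 2*R0 → (0, 4, 4)  (L[1][0] := 2)
  R2 -= 1*R0 → (0, 2, 0)  (L[2][0] := 1)
[col 1] pivot 4
  R2 -= 3*R1 → (0, 0, 3)  (L[2][1] := 3)

U[1][2] = 4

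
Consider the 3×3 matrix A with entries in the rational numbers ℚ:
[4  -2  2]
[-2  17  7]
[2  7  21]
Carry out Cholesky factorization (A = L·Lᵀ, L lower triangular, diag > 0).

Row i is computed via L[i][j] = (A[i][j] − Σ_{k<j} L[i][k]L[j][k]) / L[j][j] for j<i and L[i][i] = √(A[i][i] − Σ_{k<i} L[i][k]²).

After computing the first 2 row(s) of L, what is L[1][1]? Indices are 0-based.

Step 1: L[0][0] = √(4) = 2.
  L[1][0] = (-2) / L[0][0] = -1.
Step 2: L[1][1] = √(16) = 4.

L[1][1] = 4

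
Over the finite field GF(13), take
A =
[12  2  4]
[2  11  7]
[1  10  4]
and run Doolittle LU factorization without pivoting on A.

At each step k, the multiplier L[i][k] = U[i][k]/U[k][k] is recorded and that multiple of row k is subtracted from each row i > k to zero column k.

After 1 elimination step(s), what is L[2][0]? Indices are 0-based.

[col 0] pivot 12
  R1 -= 11*R0 → (0, 2, 2)  (L[1][0] := 11)
  R2 -= 12*R0 → (0, 12, 8)  (L[2][0] := 12)

L[2][0] = 12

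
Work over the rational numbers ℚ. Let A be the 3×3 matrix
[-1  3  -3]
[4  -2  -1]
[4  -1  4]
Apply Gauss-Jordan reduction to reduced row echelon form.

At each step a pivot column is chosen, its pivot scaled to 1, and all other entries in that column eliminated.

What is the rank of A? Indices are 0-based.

[1] R0 /= -1  ⇒  (1, -3, 3)
     R1 -= 4·R0  ⇒  (0, 10, -13)
     R2 -= 4·R0  ⇒  (0, 11, -8)
[2] R1 /= 10  ⇒  (0, 1, -13/10)
     R0 -= -3·R1  ⇒  (1, 0, -9/10)
     R2 -= 11·R1  ⇒  (0, 0, 63/10)
[3] R2 /= 63/10  ⇒  (0, 0, 1)
     R0 -= -9/10·R2  ⇒  (1, 0, 0)
     R1 -= -13/10·R2  ⇒  (0, 1, 0)

rank = 3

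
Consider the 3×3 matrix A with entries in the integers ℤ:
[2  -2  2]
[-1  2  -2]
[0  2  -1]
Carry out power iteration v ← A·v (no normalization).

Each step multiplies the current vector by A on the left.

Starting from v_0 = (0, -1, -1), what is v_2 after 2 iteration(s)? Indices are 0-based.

v_2 = (-2, 2, 1)

v_0 = (0, -1, -1).
v_1 = A·v_0 = (0, 0, -1).
v_2 = A·v_1 = (-2, 2, 1).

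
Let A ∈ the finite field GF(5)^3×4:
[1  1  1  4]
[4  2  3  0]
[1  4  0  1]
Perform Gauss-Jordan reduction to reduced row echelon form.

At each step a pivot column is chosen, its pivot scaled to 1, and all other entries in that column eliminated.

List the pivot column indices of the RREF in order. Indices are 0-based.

pivot columns: 0, 1, 3

[1] R0 /= 1  ⇒  (1, 1, 1, 4)
     R1 -= 4·R0  ⇒  (0, 3, 4, 4)
     R2 -= 1·R0  ⇒  (0, 3, 4, 2)
[2] R1 /= 3  ⇒  (0, 1, 3, 3)
     R0 -= 1·R1  ⇒  (1, 0, 3, 1)
     R2 -= 3·R1  ⇒  (0, 0, 0, 3)
column 2 empty below row 2
[3] R2 /= 3  ⇒  (0, 0, 0, 1)
     R0 -= 1·R2  ⇒  (1, 0, 3, 0)
     R1 -= 3·R2  ⇒  (0, 1, 3, 0)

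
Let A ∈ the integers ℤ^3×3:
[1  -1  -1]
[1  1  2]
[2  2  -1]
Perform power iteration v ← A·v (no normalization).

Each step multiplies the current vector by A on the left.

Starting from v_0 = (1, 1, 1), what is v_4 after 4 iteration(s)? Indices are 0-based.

v_4 = (-26, -15, -25)

v_0 = (1, 1, 1).
v_1 = A·v_0 = (-1, 4, 3).
v_2 = A·v_1 = (-8, 9, 3).
v_3 = A·v_2 = (-20, 7, -1).
v_4 = A·v_3 = (-26, -15, -25).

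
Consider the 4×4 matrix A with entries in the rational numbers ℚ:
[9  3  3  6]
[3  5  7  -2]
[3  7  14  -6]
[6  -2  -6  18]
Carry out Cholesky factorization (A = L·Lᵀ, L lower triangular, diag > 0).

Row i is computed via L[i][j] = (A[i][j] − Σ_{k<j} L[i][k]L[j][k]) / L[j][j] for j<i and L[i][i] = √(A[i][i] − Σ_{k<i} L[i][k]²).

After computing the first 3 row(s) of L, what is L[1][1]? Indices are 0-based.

L[1][1] = 2

Step 1: L[0][0] = √(9) = 3.
  L[1][0] = (3) / L[0][0] = 1.
Step 2: L[1][1] = √(4) = 2.
  L[2][0] = (3) / L[0][0] = 1.
  L[2][1] = (6) / L[1][1] = 3.
Step 3: L[2][2] = √(4) = 2.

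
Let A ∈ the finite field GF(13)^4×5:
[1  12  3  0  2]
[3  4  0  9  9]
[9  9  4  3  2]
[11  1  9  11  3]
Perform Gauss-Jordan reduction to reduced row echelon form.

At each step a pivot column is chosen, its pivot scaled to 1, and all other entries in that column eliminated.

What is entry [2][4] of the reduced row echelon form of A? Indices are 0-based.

M[2][4] = 1

pivot(0,0)=1: scale R0 → (1, 12, 3, 0, 2)
  clear (1,0): R1 −= (3)R0 → (0, 7, 4, 9, 3)
  clear (2,0): R2 −= (9)R0 → (0, 5, 3, 3, 10)
  clear (3,0): R3 −= (11)R0 → (0, 12, 2, 11, 7)
pivot(1,1)=7: scale R1 → (0, 1, 8, 5, 6)
  clear (0,1): R0 −= (12)R1 → (1, 0, 11, 5, 8)
  clear (2,1): R2 −= (5)R1 → (0, 0, 2, 4, 6)
  clear (3,1): R3 −= (12)R1 → (0, 0, 10, 3, 0)
pivot(2,2)=2: scale R2 → (0, 0, 1, 2, 3)
  clear (0,2): R0 −= (11)R2 → (1, 0, 0, 9, 1)
  clear (1,2): R1 −= (8)R2 → (0, 1, 0, 2, 8)
  clear (3,2): R3 −= (10)R2 → (0, 0, 0, 9, 9)
pivot(3,3)=9: scale R3 → (0, 0, 0, 1, 1)
  clear (0,3): R0 −= (9)R3 → (1, 0, 0, 0, 5)
  clear (1,3): R1 −= (2)R3 → (0, 1, 0, 0, 6)
  clear (2,3): R2 −= (2)R3 → (0, 0, 1, 0, 1)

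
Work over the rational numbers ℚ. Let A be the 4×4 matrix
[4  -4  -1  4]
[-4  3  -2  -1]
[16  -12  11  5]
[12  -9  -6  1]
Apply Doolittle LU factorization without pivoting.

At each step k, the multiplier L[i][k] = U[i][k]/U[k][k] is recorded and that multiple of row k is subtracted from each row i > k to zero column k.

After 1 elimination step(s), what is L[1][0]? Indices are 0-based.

L[1][0] = -1

[col 0] pivot 4
  R1 -= -1*R0 → (0, -1, -3, 3)  (L[1][0] := -1)
  R2 -= 4*R0 → (0, 4, 15, -11)  (L[2][0] := 4)
  R3 -= 3*R0 → (0, 3, -3, -11)  (L[3][0] := 3)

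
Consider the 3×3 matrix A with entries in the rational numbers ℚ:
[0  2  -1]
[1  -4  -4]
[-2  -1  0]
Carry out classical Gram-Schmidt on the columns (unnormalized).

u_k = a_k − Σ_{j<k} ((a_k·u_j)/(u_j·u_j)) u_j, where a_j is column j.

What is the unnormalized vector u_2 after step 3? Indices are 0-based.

Step 1: u_0 = a_0 = (0, 1, -2).
Step 2: u_1 = a_1 − (-2/5)·u_0 = (2, -18/5, -9/5).
Step 3: u_2 = a_2 − (-4/5)·u_0 − (62/101)·u_1 = (-225/101, -100/101, -50/101).

u_2 = (-225/101, -100/101, -50/101)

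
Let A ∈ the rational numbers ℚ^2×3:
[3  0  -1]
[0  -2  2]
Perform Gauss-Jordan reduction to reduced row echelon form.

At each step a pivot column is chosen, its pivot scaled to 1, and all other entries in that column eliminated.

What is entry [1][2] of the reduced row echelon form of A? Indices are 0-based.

M[1][2] = -1

[1] R0 /= 3  ⇒  (1, 0, -1/3)
[2] R1 /= -2  ⇒  (0, 1, -1)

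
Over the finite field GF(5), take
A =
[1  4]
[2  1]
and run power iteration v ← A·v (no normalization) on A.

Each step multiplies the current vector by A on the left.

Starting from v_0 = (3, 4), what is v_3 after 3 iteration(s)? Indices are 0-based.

v_3 = (1, 1)

v_0 = (3, 4).
v_1 = A·v_0 = (4, 0).
v_2 = A·v_1 = (4, 3).
v_3 = A·v_2 = (1, 1).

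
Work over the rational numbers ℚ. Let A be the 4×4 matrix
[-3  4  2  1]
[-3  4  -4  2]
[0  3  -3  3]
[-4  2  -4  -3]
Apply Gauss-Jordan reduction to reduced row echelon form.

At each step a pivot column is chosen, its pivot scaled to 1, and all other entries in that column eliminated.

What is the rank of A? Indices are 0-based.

rank = 4

[1] R0 /= -3  ⇒  (1, -4/3, -2/3, -1/3)
     R1 -= -3·R0  ⇒  (0, 0, -6, 1)
     R3 -= -4·R0  ⇒  (0, -10/3, -20/3, -13/3)
[2] R1 <-> R2
[2] R1 /= 3  ⇒  (0, 1, -1, 1)
     R0 -= -4/3·R1  ⇒  (1, 0, -2, 1)
     R3 -= -10/3·R1  ⇒  (0, 0, -10, -1)
[3] R2 /= -6  ⇒  (0, 0, 1, -1/6)
     R0 -= -2·R2  ⇒  (1, 0, 0, 2/3)
     R1 -= -1·R2  ⇒  (0, 1, 0, 5/6)
     R3 -= -10·R2  ⇒  (0, 0, 0, -8/3)
[4] R3 /= -8/3  ⇒  (0, 0, 0, 1)
     R0 -= 2/3·R3  ⇒  (1, 0, 0, 0)
     R1 -= 5/6·R3  ⇒  (0, 1, 0, 0)
     R2 -= -1/6·R3  ⇒  (0, 0, 1, 0)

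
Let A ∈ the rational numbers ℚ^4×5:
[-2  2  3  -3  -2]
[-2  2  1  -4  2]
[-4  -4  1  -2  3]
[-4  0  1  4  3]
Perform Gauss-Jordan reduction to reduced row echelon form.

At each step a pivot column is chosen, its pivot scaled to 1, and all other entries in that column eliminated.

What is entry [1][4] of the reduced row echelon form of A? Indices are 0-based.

M[1][4] = 9/37

step 1: normalize row 0 (÷-2) = (1, -1, -3/2, 3/2, 1)
  row 1: subtract -2×row0 = (0, 0, -2, -1, 4)
  row 2: subtract -4×row0 = (0, -8, -5, 4, 7)
  row 3: subtract -4×row0 = (0, -4, -5, 10, 7)
step 2: exchange rows 1,2
step 2: normalize row 1 (÷-8) = (0, 1, 5/8, -1/2, -7/8)
  row 0: subtract -1×row1 = (1, 0, -7/8, 1, 1/8)
  row 3: subtract -4×row1 = (0, 0, -5/2, 8, 7/2)
step 3: normalize row 2 (÷-2) = (0, 0, 1, 1/2, -2)
  row 0: subtract -7/8×row2 = (1, 0, 0, 23/16, -13/8)
  row 1: subtract 5/8×row2 = (0, 1, 0, -13/16, 3/8)
  row 3: subtract -5/2×row2 = (0, 0, 0, 37/4, -3/2)
step 4: normalize row 3 (÷37/4) = (0, 0, 0, 1, -6/37)
  row 0: subtract 23/16×row3 = (1, 0, 0, 0, -103/74)
  row 1: subtract -13/16×row3 = (0, 1, 0, 0, 9/37)
  row 2: subtract 1/2×row3 = (0, 0, 1, 0, -71/37)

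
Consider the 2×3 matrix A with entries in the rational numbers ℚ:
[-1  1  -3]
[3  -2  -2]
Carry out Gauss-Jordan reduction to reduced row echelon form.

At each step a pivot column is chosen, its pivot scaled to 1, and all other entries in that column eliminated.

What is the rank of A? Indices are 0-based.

pivot(0,0)=-1: scale R0 → (1, -1, 3)
  clear (1,0): R1 −= (3)R0 → (0, 1, -11)
pivot(1,1)=1: scale R1 → (0, 1, -11)
  clear (0,1): R0 −= (-1)R1 → (1, 0, -8)

rank = 2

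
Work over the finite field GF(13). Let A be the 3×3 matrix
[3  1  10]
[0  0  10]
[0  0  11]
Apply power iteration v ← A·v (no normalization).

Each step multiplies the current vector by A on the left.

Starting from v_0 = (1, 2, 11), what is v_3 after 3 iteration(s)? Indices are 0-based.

v_3 = (2, 11, 3)

v_0 = (1, 2, 11).
v_1 = A·v_0 = (11, 6, 4).
v_2 = A·v_1 = (1, 1, 5).
v_3 = A·v_2 = (2, 11, 3).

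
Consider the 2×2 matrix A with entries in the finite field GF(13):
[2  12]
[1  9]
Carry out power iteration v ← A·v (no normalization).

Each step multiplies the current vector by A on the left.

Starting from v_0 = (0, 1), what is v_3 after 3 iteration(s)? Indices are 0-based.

v_0 = (0, 1).
v_1 = A·v_0 = (12, 9).
v_2 = A·v_1 = (2, 2).
v_3 = A·v_2 = (2, 7).

v_3 = (2, 7)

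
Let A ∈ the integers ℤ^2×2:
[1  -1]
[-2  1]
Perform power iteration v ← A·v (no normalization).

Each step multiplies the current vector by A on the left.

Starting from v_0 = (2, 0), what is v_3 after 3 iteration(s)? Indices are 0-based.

v_3 = (14, -20)

v_0 = (2, 0).
v_1 = A·v_0 = (2, -4).
v_2 = A·v_1 = (6, -8).
v_3 = A·v_2 = (14, -20).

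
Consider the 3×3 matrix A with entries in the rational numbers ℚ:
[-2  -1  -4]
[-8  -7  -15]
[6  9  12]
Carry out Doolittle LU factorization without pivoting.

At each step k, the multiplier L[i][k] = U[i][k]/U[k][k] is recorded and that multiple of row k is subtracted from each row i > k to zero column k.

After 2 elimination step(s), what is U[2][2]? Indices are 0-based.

U[2][2] = 2

k=0: U[0][0]=-2
  eliminate (1,0): mult=4, new row 1: (0, -3, 1); set L[1][0]=4
  eliminate (2,0): mult=-3, new row 2: (0, 6, 0); set L[2][0]=-3
k=1: U[1][1]=-3
  eliminate (2,1): mult=-2, new row 2: (0, 0, 2); set L[2][1]=-2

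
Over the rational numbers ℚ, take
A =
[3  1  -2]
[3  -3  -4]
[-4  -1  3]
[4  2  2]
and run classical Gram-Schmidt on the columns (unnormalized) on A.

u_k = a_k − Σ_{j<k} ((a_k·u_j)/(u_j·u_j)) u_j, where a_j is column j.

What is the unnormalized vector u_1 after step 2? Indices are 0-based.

Step 1: u_0 = a_0 = (3, 3, -4, 4).
Step 2: u_1 = a_1 − (3/25)·u_0 = (16/25, -84/25, -13/25, 38/25).

u_1 = (16/25, -84/25, -13/25, 38/25)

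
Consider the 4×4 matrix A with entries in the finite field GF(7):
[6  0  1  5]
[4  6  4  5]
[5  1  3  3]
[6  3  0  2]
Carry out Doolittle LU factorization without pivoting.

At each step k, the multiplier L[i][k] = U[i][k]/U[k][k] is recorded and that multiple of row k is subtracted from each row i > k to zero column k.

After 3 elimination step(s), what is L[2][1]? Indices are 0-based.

L[2][1] = 6

[col 0] pivot 6
  R1 -= 3*R0 → (0, 6, 1, 4)  (L[1][0] := 3)
  R2 -= 2*R0 → (0, 1, 1, 0)  (L[2][0] := 2)
  R3 -= 1*R0 → (0, 3, 6, 4)  (L[3][0] := 1)
[col 1] pivot 6
  R2 -= 6*R1 → (0, 0, 2, 4)  (L[2][1] := 6)
  R3 -= 4*R1 → (0, 0, 2, 2)  (L[3][1] := 4)
[col 2] pivot 2
  R3 -= 1*R2 → (0, 0, 0, 5)  (L[3][2] := 1)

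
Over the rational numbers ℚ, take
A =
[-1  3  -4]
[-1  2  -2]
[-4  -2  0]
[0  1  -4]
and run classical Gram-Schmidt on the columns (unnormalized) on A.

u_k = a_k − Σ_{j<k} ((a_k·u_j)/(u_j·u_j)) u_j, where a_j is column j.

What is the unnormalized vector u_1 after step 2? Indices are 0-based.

Step 1: u_0 = a_0 = (-1, -1, -4, 0).
Step 2: u_1 = a_1 − (1/6)·u_0 = (19/6, 13/6, -4/3, 1).

u_1 = (19/6, 13/6, -4/3, 1)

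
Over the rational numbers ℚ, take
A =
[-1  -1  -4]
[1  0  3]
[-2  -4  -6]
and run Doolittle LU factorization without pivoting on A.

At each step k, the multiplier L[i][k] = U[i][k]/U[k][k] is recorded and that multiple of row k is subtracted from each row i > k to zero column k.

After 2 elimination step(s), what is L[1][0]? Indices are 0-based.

[col 0] pivot -1
  R1 -= -1*R0 → (0, -1, -1)  (L[1][0] := -1)
  R2 -= 2*R0 → (0, -2, 2)  (L[2][0] := 2)
[col 1] pivot -1
  R2 -= 2*R1 → (0, 0, 4)  (L[2][1] := 2)

L[1][0] = -1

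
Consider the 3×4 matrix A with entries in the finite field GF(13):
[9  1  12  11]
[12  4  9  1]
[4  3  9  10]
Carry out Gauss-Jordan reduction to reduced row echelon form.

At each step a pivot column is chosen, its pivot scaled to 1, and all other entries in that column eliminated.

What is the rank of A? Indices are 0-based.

rank = 3

step 1: normalize row 0 (÷9) = (1, 3, 10, 7)
  row 1: subtract 12×row0 = (0, 7, 6, 8)
  row 2: subtract 4×row0 = (0, 4, 8, 8)
step 2: normalize row 1 (÷7) = (0, 1, 12, 3)
  row 0: subtract 3×row1 = (1, 0, 0, 11)
  row 2: subtract 4×row1 = (0, 0, 12, 9)
step 3: normalize row 2 (÷12) = (0, 0, 1, 4)
  row 1: subtract 12×row2 = (0, 1, 0, 7)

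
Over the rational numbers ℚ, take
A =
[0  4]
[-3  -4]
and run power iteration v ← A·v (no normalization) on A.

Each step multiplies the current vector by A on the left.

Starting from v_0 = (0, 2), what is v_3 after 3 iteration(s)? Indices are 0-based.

v_3 = (32, 64)

v_0 = (0, 2).
v_1 = A·v_0 = (8, -8).
v_2 = A·v_1 = (-32, 8).
v_3 = A·v_2 = (32, 64).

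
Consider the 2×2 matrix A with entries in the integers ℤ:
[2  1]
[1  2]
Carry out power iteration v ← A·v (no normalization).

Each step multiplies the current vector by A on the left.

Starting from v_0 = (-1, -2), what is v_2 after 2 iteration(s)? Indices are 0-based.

v_0 = (-1, -2).
v_1 = A·v_0 = (-4, -5).
v_2 = A·v_1 = (-13, -14).

v_2 = (-13, -14)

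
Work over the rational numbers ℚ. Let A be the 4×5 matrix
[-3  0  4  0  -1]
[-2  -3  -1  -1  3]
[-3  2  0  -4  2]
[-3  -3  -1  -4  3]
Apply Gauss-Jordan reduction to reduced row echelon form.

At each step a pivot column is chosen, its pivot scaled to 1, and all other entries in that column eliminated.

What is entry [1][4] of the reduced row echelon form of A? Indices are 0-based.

M[1][4] = 3/118

step 1: normalize row 0 (÷-3) = (1, 0, -4/3, 0, 1/3)
  row 1: subtract -2×row0 = (0, -3, -11/3, -1, 11/3)
  row 2: subtract -3×row0 = (0, 2, -4, -4, 3)
  row 3: subtract -3×row0 = (0, -3, -5, -4, 4)
step 2: normalize row 1 (÷-3) = (0, 1, 11/9, 1/3, -11/9)
  row 2: subtract 2×row1 = (0, 0, -58/9, -14/3, 49/9)
  row 3: subtract -3×row1 = (0, 0, -4/3, -3, 1/3)
step 3: normalize row 2 (÷-58/9) = (0, 0, 1, 21/29, -49/58)
  row 0: subtract -4/3×row2 = (1, 0, 0, 28/29, -23/29)
  row 1: subtract 11/9×row2 = (0, 1, 0, -16/29, -11/58)
  row 3: subtract -4/3×row2 = (0, 0, 0, -59/29, -23/29)
step 4: normalize row 3 (÷-59/29) = (0, 0, 0, 1, 23/59)
  row 0: subtract 28/29×row3 = (1, 0, 0, 0, -69/59)
  row 1: subtract -16/29×row3 = (0, 1, 0, 0, 3/118)
  row 2: subtract 21/29×row3 = (0, 0, 1, 0, -133/118)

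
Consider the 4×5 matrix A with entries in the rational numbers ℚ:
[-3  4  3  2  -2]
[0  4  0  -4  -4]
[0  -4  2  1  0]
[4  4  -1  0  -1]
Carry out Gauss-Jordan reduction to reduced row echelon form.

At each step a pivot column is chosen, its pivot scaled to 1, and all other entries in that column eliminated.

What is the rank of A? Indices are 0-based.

step 1: normalize row 0 (÷-3) = (1, -4/3, -1, -2/3, 2/3)
  row 3: subtract 4×row0 = (0, 28/3, 3, 8/3, -11/3)
step 2: normalize row 1 (÷4) = (0, 1, 0, -1, -1)
  row 0: subtract -4/3×row1 = (1, 0, -1, -2, -2/3)
  row 2: subtract -4×row1 = (0, 0, 2, -3, -4)
  row 3: subtract 28/3×row1 = (0, 0, 3, 12, 17/3)
step 3: normalize row 2 (÷2) = (0, 0, 1, -3/2, -2)
  row 0: subtract -1×row2 = (1, 0, 0, -7/2, -8/3)
  row 3: subtract 3×row2 = (0, 0, 0, 33/2, 35/3)
step 4: normalize row 3 (÷33/2) = (0, 0, 0, 1, 70/99)
  row 0: subtract -7/2×row3 = (1, 0, 0, 0, -19/99)
  row 1: subtract -1×row3 = (0, 1, 0, 0, -29/99)
  row 2: subtract -3/2×row3 = (0, 0, 1, 0, -31/33)

rank = 4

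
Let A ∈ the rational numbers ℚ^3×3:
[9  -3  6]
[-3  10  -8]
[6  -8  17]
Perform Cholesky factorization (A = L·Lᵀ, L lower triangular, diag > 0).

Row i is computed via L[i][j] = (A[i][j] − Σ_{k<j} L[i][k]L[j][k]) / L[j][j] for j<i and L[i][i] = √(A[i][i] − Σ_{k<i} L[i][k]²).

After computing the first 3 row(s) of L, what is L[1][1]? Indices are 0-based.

Step 1: L[0][0] = √(9) = 3.
  L[1][0] = (-3) / L[0][0] = -1.
Step 2: L[1][1] = √(9) = 3.
  L[2][0] = (6) / L[0][0] = 2.
  L[2][1] = (-6) / L[1][1] = -2.
Step 3: L[2][2] = √(9) = 3.

L[1][1] = 3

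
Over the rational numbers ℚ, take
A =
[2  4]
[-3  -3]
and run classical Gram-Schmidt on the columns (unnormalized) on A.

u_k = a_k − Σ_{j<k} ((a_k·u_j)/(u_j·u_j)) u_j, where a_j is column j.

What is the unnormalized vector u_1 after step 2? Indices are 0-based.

u_1 = (18/13, 12/13)

Step 1: u_0 = a_0 = (2, -3).
Step 2: u_1 = a_1 − (17/13)·u_0 = (18/13, 12/13).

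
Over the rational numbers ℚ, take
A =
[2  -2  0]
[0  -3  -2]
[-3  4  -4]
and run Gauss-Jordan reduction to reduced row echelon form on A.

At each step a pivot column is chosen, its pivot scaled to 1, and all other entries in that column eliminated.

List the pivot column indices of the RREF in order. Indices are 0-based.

pivot columns: 0, 1, 2

pivot(0,0)=2: scale R0 → (1, -1, 0)
  clear (2,0): R2 −= (-3)R0 → (0, 1, -4)
pivot(1,1)=-3: scale R1 → (0, 1, 2/3)
  clear (0,1): R0 −= (-1)R1 → (1, 0, 2/3)
  clear (2,1): R2 −= (1)R1 → (0, 0, -14/3)
pivot(2,2)=-14/3: scale R2 → (0, 0, 1)
  clear (0,2): R0 −= (2/3)R2 → (1, 0, 0)
  clear (1,2): R1 −= (2/3)R2 → (0, 1, 0)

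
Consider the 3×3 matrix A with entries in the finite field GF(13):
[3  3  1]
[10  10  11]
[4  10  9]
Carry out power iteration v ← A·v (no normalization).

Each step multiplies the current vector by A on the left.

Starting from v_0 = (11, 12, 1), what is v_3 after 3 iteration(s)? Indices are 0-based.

v_0 = (11, 12, 1).
v_1 = A·v_0 = (5, 7, 4).
v_2 = A·v_1 = (1, 8, 9).
v_3 = A·v_2 = (10, 7, 9).

v_3 = (10, 7, 9)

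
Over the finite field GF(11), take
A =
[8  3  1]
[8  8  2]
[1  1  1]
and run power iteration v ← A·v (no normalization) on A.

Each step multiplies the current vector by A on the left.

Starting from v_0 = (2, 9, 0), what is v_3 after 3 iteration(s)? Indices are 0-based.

v_0 = (2, 9, 0).
v_1 = A·v_0 = (10, 0, 0).
v_2 = A·v_1 = (3, 3, 10).
v_3 = A·v_2 = (10, 2, 5).

v_3 = (10, 2, 5)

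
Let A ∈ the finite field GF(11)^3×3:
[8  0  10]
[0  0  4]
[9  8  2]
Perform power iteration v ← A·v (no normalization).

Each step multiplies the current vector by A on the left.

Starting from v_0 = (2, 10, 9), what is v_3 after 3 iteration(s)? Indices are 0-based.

v_0 = (2, 10, 9).
v_1 = A·v_0 = (7, 3, 6).
v_2 = A·v_1 = (6, 2, 0).
v_3 = A·v_2 = (4, 0, 4).

v_3 = (4, 0, 4)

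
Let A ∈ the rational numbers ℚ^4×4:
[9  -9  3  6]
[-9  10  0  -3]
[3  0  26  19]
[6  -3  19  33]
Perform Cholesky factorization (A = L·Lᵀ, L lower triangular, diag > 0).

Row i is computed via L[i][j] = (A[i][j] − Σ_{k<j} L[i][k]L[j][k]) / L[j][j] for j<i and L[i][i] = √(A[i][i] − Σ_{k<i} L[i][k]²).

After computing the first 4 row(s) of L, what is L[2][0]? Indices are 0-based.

L[2][0] = 1

Step 1: L[0][0] = √(9) = 3.
  L[1][0] = (-9) / L[0][0] = -3.
Step 2: L[1][1] = √(1) = 1.
  L[2][0] = (3) / L[0][0] = 1.
  L[2][1] = (3) / L[1][1] = 3.
Step 3: L[2][2] = √(16) = 4.
  L[3][0] = (6) / L[0][0] = 2.
  L[3][1] = (3) / L[1][1] = 3.
  L[3][2] = (8) / L[2][2] = 2.
Step 4: L[3][3] = √(16) = 4.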